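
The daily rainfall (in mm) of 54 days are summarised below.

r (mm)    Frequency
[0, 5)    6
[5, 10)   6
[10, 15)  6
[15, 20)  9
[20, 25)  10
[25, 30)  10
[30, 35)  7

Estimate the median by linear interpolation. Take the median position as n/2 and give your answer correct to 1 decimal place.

20.0

Cumulative frequencies: 6, 12, 18, 27, 37, 47, 54
n = 54; position = n/2 = 27.
This falls in the class [15, 20): L = 15, F = 18, f = 9, h = 5.
Median ≈ 15 + ((27 − 18) / 9) × 5 = 20.0000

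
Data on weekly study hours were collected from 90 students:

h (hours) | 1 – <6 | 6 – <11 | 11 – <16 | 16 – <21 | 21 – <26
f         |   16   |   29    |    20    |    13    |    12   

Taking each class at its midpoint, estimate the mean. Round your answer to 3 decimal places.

Midpoints: 3.5, 8.5, 13.5, 18.5, 23.5
Σfm = 16×3.5 + 29×8.5 + 20×13.5 + 13×18.5 + 12×23.5 = 1095
n = Σf = 90
Mean = 1095 / 90 = 12.1667

12.167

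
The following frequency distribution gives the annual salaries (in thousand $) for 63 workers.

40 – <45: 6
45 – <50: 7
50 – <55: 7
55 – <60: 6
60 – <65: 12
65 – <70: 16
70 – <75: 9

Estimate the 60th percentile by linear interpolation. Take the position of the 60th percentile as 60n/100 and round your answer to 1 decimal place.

Cumulative frequencies: 6, 13, 20, 26, 38, 54, 63
n = 63; position = 60n/100 = 37.8.
This falls in the class 60 – <65: L = 60, F = 26, f = 12, h = 5.
60th percentile ≈ 60 + ((37.8 − 26) / 12) × 5 = 64.9167

64.9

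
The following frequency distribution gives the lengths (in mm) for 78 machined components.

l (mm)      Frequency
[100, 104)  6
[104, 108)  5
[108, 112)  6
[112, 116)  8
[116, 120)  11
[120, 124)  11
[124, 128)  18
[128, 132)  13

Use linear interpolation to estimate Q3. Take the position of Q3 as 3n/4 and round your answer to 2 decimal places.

126.56

Cumulative frequencies: 6, 11, 17, 25, 36, 47, 65, 78
n = 78; position = 3n/4 = 58.5.
This falls in the class [124, 128): L = 124, F = 47, f = 18, h = 4.
Upper quartile ≈ 124 + ((58.5 − 47) / 18) × 4 = 126.5556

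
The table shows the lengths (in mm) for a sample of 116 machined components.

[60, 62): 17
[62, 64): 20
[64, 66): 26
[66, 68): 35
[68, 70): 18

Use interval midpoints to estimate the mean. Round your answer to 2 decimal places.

65.29

Midpoints: 61, 63, 65, 67, 69
Σfm = 17×61 + 20×63 + 26×65 + 35×67 + 18×69 = 7574
n = Σf = 116
Mean = 7574 / 116 = 65.2931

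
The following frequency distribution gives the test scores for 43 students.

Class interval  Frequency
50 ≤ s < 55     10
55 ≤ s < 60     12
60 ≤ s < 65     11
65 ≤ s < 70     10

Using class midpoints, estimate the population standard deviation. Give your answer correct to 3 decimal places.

Midpoints: 52.5, 57.5, 62.5, 67.5
n = 43, Σfm = 2577.5, mean = 59.9419
Σfm² = 155768.75
Σf(m − x̄)² = Σfm² − (Σfm)²/n = 155768.75 − 2577.5²/43 = 1268.6047
Population variance = 1268.6047 / 43 = 29.5024
Standard deviation = √29.5024 = 5.4316

5.432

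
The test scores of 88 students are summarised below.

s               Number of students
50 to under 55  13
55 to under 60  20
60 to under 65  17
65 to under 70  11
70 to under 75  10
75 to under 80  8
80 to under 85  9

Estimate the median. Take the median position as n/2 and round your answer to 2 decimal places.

Cumulative frequencies: 13, 33, 50, 61, 71, 79, 88
n = 88; position = n/2 = 44.
This falls in the class 60 to under 65: L = 60, F = 33, f = 17, h = 5.
Median ≈ 60 + ((44 − 33) / 17) × 5 = 63.2353

63.24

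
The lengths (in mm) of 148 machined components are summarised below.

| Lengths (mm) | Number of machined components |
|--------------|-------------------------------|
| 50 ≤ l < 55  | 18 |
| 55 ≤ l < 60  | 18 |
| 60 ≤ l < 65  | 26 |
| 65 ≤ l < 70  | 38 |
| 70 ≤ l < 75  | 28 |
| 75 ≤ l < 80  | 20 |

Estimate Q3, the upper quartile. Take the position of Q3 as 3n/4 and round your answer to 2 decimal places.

Cumulative frequencies: 18, 36, 62, 100, 128, 148
n = 148; position = 3n/4 = 111.
This falls in the class 70 ≤ l < 75: L = 70, F = 100, f = 28, h = 5.
Upper quartile ≈ 70 + ((111 − 100) / 28) × 5 = 71.9643

71.96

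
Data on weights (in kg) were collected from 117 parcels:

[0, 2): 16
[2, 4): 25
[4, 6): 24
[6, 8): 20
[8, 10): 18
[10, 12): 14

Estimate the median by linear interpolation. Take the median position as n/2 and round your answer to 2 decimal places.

5.46

Cumulative frequencies: 16, 41, 65, 85, 103, 117
n = 117; position = n/2 = 58.5.
This falls in the class [4, 6): L = 4, F = 41, f = 24, h = 2.
Median ≈ 4 + ((58.5 − 41) / 24) × 2 = 5.4583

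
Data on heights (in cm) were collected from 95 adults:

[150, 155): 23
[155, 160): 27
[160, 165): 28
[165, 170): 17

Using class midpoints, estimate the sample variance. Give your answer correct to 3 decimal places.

Midpoints: 152.5, 157.5, 162.5, 167.5
n = 95, Σfm = 15157.5, mean = 159.5526
Σfm² = 2420993.75
Σf(m − x̄)² = Σfm² − (Σfm)²/n = 2420993.75 − 15157.5²/95 = 2574.7368
Sample variance = 2574.7368 / 94 = 27.3908

27.391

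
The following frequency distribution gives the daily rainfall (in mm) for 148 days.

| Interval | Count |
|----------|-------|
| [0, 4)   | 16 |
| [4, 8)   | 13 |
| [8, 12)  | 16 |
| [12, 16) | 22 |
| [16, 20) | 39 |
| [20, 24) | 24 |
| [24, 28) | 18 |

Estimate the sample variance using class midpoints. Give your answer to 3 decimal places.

Midpoints: 2, 6, 10, 14, 18, 22, 26
n = 148, Σfm = 2276, mean = 15.3784
Σfm² = 42864
Σf(m − x̄)² = Σfm² − (Σfm)²/n = 42864 − 2276²/148 = 7862.8108
Sample variance = 7862.8108 / 147 = 53.4885

53.489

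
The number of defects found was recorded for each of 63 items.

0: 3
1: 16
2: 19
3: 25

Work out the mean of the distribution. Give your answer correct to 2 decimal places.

2.05

Values: 0, 1, 2, 3
Σfx = 3×0 + 16×1 + 19×2 + 25×3 = 129
n = Σf = 63
Mean = 129 / 63 = 2.0476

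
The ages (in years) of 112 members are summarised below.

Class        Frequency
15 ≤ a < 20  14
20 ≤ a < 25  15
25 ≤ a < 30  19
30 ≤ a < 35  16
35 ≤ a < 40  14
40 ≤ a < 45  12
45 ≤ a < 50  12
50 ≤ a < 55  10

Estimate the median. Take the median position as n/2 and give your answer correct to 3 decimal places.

Cumulative frequencies: 14, 29, 48, 64, 78, 90, 102, 112
n = 112; position = n/2 = 56.
This falls in the class 30 ≤ a < 35: L = 30, F = 48, f = 16, h = 5.
Median ≈ 30 + ((56 − 48) / 16) × 5 = 32.5000

32.500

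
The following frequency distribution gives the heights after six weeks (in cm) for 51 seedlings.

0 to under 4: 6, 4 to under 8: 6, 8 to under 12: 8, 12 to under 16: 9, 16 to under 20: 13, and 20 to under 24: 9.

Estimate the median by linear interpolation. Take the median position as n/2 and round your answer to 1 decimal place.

Cumulative frequencies: 6, 12, 20, 29, 42, 51
n = 51; position = n/2 = 25.5.
This falls in the class 12 to under 16: L = 12, F = 20, f = 9, h = 4.
Median ≈ 12 + ((25.5 − 20) / 9) × 4 = 14.4444

14.4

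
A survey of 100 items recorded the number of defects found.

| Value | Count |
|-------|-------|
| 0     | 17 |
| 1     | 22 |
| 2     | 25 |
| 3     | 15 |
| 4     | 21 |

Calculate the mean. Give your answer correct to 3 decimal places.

2.010

Values: 0, 1, 2, 3, 4
Σfx = 17×0 + 22×1 + 25×2 + 15×3 + 21×4 = 201
n = Σf = 100
Mean = 201 / 100 = 2.0100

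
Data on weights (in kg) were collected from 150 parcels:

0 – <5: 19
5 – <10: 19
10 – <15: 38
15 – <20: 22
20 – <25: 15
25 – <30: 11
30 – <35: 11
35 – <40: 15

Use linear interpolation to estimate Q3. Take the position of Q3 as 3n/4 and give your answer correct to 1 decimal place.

Cumulative frequencies: 19, 38, 76, 98, 113, 124, 135, 150
n = 150; position = 3n/4 = 112.5.
This falls in the class 20 – <25: L = 20, F = 98, f = 15, h = 5.
Upper quartile ≈ 20 + ((112.5 − 98) / 15) × 5 = 24.8333

24.8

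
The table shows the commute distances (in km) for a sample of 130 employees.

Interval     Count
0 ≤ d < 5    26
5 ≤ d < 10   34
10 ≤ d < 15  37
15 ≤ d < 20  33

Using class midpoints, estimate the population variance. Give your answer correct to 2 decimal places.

Midpoints: 2.5, 7.5, 12.5, 17.5
n = 130, Σfm = 1360, mean = 10.4615
Σfm² = 17962.5
Σf(m − x̄)² = Σfm² − (Σfm)²/n = 17962.5 − 1360²/130 = 3734.8077
Population variance = 3734.8077 / 130 = 28.7293

28.73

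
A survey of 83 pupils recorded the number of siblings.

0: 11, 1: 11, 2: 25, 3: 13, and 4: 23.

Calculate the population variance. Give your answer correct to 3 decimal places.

1.830

Values: 0, 1, 2, 3, 4
n = 83, Σfx = 192, mean = 2.3133
Σfx² = 596
Σf(x − x̄)² = Σfx² − (Σfx)²/n = 596 − 192²/83 = 151.8554
Population variance = 151.8554 / 83 = 1.8296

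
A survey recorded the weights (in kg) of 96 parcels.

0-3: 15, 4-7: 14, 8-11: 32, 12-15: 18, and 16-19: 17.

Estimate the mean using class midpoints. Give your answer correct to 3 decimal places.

9.833

Midpoints: 1.5, 5.5, 9.5, 13.5, 17.5
Σfm = 15×1.5 + 14×5.5 + 32×9.5 + 18×13.5 + 17×17.5 = 944
n = Σf = 96
Mean = 944 / 96 = 9.8333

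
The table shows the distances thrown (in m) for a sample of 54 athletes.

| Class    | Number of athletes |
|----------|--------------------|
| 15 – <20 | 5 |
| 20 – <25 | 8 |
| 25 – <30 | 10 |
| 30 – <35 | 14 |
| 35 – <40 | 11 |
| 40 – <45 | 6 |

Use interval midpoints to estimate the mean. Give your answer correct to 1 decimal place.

Midpoints: 17.5, 22.5, 27.5, 32.5, 37.5, 42.5
Σfm = 5×17.5 + 8×22.5 + 10×27.5 + 14×32.5 + 11×37.5 + 6×42.5 = 1665
n = Σf = 54
Mean = 1665 / 54 = 30.8333

30.8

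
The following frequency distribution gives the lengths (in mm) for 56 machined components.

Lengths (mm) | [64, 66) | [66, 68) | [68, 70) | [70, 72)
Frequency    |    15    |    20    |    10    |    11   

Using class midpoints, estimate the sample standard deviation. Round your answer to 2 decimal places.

Midpoints: 65, 67, 69, 71
n = 56, Σfm = 3786, mean = 67.6071
Σfm² = 256216
Σf(m − x̄)² = Σfm² − (Σfm)²/n = 256216 − 3786²/56 = 255.3571
Sample variance = 255.3571 / 55 = 4.6429
Standard deviation = √4.6429 = 2.1547

2.15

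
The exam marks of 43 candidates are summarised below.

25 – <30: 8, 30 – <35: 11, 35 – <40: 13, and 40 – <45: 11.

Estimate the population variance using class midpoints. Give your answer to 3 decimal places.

Midpoints: 27.5, 32.5, 37.5, 42.5
n = 43, Σfm = 1532.5, mean = 35.6395
Σfm² = 55818.75
Σf(m − x̄)² = Σfm² − (Σfm)²/n = 55818.75 − 1532.5²/43 = 1201.1628
Population variance = 1201.1628 / 43 = 27.9340

27.934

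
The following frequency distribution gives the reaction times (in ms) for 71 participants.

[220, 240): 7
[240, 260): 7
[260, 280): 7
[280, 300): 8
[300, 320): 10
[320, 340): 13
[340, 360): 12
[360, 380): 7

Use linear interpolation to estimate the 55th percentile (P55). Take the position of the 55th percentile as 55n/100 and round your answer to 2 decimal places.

Cumulative frequencies: 7, 14, 21, 29, 39, 52, 64, 71
n = 71; position = 55n/100 = 39.05.
This falls in the class [320, 340): L = 320, F = 39, f = 13, h = 20.
55th percentile ≈ 320 + ((39.05 − 39) / 13) × 20 = 320.0769

320.08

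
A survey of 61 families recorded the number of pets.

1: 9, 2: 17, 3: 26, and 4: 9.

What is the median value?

Cumulative frequencies: 9, 26, 52, 61
n = 61, so the median is the value in position (n+1)/2 = 31.
Position 31 falls at value 3.

3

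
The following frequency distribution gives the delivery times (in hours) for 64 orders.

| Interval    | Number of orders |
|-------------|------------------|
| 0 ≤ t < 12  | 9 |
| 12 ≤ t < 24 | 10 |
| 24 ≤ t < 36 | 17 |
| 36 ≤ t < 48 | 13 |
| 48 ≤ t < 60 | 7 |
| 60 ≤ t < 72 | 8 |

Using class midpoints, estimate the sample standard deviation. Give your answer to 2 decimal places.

18.56

Midpoints: 6, 18, 30, 42, 54, 66
n = 64, Σfm = 2196, mean = 34.3125
Σfm² = 97056
Σf(m − x̄)² = Σfm² − (Σfm)²/n = 97056 − 2196²/64 = 21705.7500
Sample variance = 21705.7500 / 63 = 344.5357
Standard deviation = √344.5357 = 18.5617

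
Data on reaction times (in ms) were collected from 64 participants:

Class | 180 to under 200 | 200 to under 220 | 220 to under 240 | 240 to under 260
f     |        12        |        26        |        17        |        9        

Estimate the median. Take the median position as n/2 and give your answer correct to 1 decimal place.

Cumulative frequencies: 12, 38, 55, 64
n = 64; position = n/2 = 32.
This falls in the class 200 to under 220: L = 200, F = 12, f = 26, h = 20.
Median ≈ 200 + ((32 − 12) / 26) × 20 = 215.3846

215.4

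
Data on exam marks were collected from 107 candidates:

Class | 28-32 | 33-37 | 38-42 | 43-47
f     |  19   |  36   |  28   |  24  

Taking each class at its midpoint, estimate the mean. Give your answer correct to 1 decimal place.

Midpoints: 30, 35, 40, 45
Σfm = 19×30 + 36×35 + 28×40 + 24×45 = 4030
n = Σf = 107
Mean = 4030 / 107 = 37.6636

37.7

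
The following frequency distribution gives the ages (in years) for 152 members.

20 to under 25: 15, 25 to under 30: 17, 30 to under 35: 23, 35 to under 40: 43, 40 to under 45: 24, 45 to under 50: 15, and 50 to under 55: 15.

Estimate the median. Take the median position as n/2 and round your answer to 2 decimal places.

37.44

Cumulative frequencies: 15, 32, 55, 98, 122, 137, 152
n = 152; position = n/2 = 76.
This falls in the class 35 to under 40: L = 35, F = 55, f = 43, h = 5.
Median ≈ 35 + ((76 − 55) / 43) × 5 = 37.4419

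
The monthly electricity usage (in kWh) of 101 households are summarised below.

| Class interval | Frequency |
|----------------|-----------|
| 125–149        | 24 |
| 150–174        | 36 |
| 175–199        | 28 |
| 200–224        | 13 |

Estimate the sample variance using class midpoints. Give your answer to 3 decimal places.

Midpoints: 137, 162, 187, 212
n = 101, Σfm = 17112, mean = 169.4257
Σfm² = 2958644
Σf(m − x̄)² = Σfm² − (Σfm)²/n = 2958644 − 17112²/101 = 59430.6931
Sample variance = 59430.6931 / 100 = 594.3069

594.307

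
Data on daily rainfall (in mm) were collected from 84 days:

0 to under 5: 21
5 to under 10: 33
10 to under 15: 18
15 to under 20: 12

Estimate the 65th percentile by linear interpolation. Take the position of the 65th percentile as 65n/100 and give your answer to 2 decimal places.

10.17

Cumulative frequencies: 21, 54, 72, 84
n = 84; position = 65n/100 = 54.6.
This falls in the class 10 to under 15: L = 10, F = 54, f = 18, h = 5.
65th percentile ≈ 10 + ((54.6 − 54) / 18) × 5 = 10.1667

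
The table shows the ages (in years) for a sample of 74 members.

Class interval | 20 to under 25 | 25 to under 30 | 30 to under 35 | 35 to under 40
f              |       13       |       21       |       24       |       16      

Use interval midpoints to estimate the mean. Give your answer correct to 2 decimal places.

Midpoints: 22.5, 27.5, 32.5, 37.5
Σfm = 13×22.5 + 21×27.5 + 24×32.5 + 16×37.5 = 2250
n = Σf = 74
Mean = 2250 / 74 = 30.4054

30.41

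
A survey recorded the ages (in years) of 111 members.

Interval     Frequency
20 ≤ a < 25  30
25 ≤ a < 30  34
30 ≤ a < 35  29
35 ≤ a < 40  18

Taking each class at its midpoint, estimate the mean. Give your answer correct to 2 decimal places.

29.08

Midpoints: 22.5, 27.5, 32.5, 37.5
Σfm = 30×22.5 + 34×27.5 + 29×32.5 + 18×37.5 = 3227.5
n = Σf = 111
Mean = 3227.5 / 111 = 29.0766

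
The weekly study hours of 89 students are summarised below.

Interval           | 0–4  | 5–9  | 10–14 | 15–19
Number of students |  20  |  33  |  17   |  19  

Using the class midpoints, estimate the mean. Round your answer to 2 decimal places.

Midpoints: 2, 7, 12, 17
Σfm = 20×2 + 33×7 + 17×12 + 19×17 = 798
n = Σf = 89
Mean = 798 / 89 = 8.9663

8.97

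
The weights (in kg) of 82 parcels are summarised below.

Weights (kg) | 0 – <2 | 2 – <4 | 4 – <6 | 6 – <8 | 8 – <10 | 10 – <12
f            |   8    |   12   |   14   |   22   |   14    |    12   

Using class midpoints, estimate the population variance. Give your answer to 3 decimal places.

9.218

Midpoints: 1, 3, 5, 7, 9, 11
n = 82, Σfm = 526, mean = 6.4146
Σfm² = 4130
Σf(m − x̄)² = Σfm² − (Σfm)²/n = 4130 − 526²/82 = 755.9024
Population variance = 755.9024 / 82 = 9.2183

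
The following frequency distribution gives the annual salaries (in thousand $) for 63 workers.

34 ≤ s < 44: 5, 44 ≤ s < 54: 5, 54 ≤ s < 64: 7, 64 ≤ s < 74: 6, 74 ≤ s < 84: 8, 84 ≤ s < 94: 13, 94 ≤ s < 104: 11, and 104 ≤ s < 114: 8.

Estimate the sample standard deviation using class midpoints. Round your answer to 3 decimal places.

Midpoints: 39, 49, 59, 69, 79, 89, 99, 109
n = 63, Σfm = 5017, mean = 79.6349
Σfm² = 428303
Σf(m − x̄)² = Σfm² − (Σfm)²/n = 428303 − 5017²/63 = 28774.6032
Sample variance = 28774.6032 / 62 = 464.1065
Standard deviation = √464.1065 = 21.5431

21.543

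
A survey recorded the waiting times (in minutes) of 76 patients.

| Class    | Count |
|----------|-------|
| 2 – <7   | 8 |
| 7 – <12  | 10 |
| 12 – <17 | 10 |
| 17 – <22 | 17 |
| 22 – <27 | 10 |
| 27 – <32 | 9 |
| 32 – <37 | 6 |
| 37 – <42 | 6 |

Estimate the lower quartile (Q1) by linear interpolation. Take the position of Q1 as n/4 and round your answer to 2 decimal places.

Cumulative frequencies: 8, 18, 28, 45, 55, 64, 70, 76
n = 76; position = n/4 = 19.
This falls in the class 12 – <17: L = 12, F = 18, f = 10, h = 5.
Lower quartile ≈ 12 + ((19 − 18) / 10) × 5 = 12.5000

12.50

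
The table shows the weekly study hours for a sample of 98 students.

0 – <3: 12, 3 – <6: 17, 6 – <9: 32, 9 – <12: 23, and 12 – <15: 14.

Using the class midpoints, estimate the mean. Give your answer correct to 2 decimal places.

Midpoints: 1.5, 4.5, 7.5, 10.5, 13.5
Σfm = 12×1.5 + 17×4.5 + 32×7.5 + 23×10.5 + 14×13.5 = 765
n = Σf = 98
Mean = 765 / 98 = 7.8061

7.81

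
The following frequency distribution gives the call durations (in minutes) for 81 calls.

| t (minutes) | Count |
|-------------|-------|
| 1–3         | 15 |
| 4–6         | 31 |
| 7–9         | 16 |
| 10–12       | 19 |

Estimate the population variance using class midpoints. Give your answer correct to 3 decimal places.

Midpoints: 2, 5, 8, 11
n = 81, Σfm = 522, mean = 6.4444
Σfm² = 4158
Σf(m − x̄)² = Σfm² − (Σfm)²/n = 4158 − 522²/81 = 794.0000
Population variance = 794.0000 / 81 = 9.8025

9.802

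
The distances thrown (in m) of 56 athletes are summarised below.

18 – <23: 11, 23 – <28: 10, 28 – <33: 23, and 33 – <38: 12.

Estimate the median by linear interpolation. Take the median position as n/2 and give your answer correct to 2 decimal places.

Cumulative frequencies: 11, 21, 44, 56
n = 56; position = n/2 = 28.
This falls in the class 28 – <33: L = 28, F = 21, f = 23, h = 5.
Median ≈ 28 + ((28 − 21) / 23) × 5 = 29.5217

29.52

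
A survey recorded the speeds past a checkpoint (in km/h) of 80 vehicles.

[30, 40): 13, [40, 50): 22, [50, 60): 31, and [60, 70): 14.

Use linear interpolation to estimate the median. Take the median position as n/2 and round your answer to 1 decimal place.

Cumulative frequencies: 13, 35, 66, 80
n = 80; position = n/2 = 40.
This falls in the class [50, 60): L = 50, F = 35, f = 31, h = 10.
Median ≈ 50 + ((40 − 35) / 31) × 10 = 51.6129

51.6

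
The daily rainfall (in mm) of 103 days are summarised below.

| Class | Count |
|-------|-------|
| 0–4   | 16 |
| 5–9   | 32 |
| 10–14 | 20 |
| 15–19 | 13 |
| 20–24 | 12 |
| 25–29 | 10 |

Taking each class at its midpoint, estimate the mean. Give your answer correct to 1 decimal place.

Midpoints: 2, 7, 12, 17, 22, 27
Σfm = 16×2 + 32×7 + 20×12 + 13×17 + 12×22 + 10×27 = 1251
n = Σf = 103
Mean = 1251 / 103 = 12.1456

12.1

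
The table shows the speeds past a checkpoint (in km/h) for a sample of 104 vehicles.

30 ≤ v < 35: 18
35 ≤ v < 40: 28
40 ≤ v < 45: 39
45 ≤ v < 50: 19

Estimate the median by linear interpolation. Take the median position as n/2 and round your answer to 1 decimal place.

Cumulative frequencies: 18, 46, 85, 104
n = 104; position = n/2 = 52.
This falls in the class 40 ≤ v < 45: L = 40, F = 46, f = 39, h = 5.
Median ≈ 40 + ((52 − 46) / 39) × 5 = 40.7692

40.8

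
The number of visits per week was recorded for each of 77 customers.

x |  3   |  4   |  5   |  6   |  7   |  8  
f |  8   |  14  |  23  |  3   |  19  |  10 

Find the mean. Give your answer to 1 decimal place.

5.5

Values: 3, 4, 5, 6, 7, 8
Σfx = 8×3 + 14×4 + 23×5 + 3×6 + 19×7 + 10×8 = 426
n = Σf = 77
Mean = 426 / 77 = 5.5325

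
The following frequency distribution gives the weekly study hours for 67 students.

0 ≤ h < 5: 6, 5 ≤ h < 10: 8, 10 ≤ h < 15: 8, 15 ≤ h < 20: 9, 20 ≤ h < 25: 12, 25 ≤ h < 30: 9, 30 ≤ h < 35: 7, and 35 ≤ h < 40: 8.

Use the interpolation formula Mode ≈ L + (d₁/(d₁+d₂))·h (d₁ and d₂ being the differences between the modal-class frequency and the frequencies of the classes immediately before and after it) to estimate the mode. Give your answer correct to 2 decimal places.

22.50

Modal class: 20 ≤ h < 25 (highest frequency 12).
d₁ = 12 − 9 = 3, d₂ = 12 − 9 = 3
Mode ≈ 20 + (3/(3+3)) × 5 = 20 + 2.5000 = 22.5000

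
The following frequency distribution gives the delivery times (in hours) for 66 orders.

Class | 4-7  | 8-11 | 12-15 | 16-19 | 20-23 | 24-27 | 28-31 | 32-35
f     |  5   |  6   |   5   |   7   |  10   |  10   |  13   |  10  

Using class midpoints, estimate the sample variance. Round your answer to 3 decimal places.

76.595

Midpoints: 5.5, 9.5, 13.5, 17.5, 21.5, 25.5, 29.5, 33.5
n = 66, Σfm = 1463, mean = 22.1667
Σfm² = 37408.5
Σf(m − x̄)² = Σfm² − (Σfm)²/n = 37408.5 − 1463²/66 = 4978.6667
Sample variance = 4978.6667 / 65 = 76.5949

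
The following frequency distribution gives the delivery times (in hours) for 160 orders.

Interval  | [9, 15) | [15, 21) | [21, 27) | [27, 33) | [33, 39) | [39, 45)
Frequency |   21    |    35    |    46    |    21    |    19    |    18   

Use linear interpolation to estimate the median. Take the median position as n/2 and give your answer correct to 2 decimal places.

24.13

Cumulative frequencies: 21, 56, 102, 123, 142, 160
n = 160; position = n/2 = 80.
This falls in the class [21, 27): L = 21, F = 56, f = 46, h = 6.
Median ≈ 21 + ((80 − 56) / 46) × 6 = 24.1304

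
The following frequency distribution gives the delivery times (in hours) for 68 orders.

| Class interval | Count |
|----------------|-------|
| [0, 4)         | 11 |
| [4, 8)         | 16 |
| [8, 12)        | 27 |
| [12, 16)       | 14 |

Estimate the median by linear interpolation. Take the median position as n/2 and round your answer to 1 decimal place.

9.0

Cumulative frequencies: 11, 27, 54, 68
n = 68; position = n/2 = 34.
This falls in the class [8, 12): L = 8, F = 27, f = 27, h = 4.
Median ≈ 8 + ((34 − 27) / 27) × 4 = 9.0370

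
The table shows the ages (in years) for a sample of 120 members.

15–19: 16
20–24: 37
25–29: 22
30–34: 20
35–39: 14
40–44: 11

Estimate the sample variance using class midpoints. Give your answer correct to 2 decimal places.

57.73

Midpoints: 17, 22, 27, 32, 37, 42
n = 120, Σfm = 3300, mean = 27.5000
Σfm² = 97620
Σf(m − x̄)² = Σfm² − (Σfm)²/n = 97620 − 3300²/120 = 6870.0000
Sample variance = 6870.0000 / 119 = 57.7311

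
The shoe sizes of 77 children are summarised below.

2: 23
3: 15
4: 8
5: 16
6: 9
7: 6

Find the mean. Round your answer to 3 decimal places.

Values: 2, 3, 4, 5, 6, 7
Σfx = 23×2 + 15×3 + 8×4 + 16×5 + 9×6 + 6×7 = 299
n = Σf = 77
Mean = 299 / 77 = 3.8831

3.883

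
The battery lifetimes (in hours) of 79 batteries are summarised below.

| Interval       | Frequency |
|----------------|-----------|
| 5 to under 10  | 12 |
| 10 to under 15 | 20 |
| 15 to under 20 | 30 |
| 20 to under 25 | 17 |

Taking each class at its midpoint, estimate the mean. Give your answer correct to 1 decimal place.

Midpoints: 7.5, 12.5, 17.5, 22.5
Σfm = 12×7.5 + 20×12.5 + 30×17.5 + 17×22.5 = 1247.5
n = Σf = 79
Mean = 1247.5 / 79 = 15.7911

15.8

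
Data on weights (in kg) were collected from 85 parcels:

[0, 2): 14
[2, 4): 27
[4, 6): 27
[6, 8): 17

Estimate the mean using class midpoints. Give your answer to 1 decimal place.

Midpoints: 1, 3, 5, 7
Σfm = 14×1 + 27×3 + 27×5 + 17×7 = 349
n = Σf = 85
Mean = 349 / 85 = 4.1059

4.1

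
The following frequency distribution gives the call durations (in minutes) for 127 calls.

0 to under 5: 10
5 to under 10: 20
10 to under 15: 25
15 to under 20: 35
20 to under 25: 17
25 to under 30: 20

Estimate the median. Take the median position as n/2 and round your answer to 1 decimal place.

Cumulative frequencies: 10, 30, 55, 90, 107, 127
n = 127; position = n/2 = 63.5.
This falls in the class 15 to under 20: L = 15, F = 55, f = 35, h = 5.
Median ≈ 15 + ((63.5 − 55) / 35) × 5 = 16.2143

16.2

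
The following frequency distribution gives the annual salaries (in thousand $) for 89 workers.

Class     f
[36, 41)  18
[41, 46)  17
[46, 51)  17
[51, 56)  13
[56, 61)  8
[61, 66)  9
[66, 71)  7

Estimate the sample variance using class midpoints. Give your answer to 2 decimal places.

Midpoints: 38.5, 43.5, 48.5, 53.5, 58.5, 63.5, 68.5
n = 89, Σfm = 4471.5, mean = 50.2416
Σfm² = 232560.25
Σf(m − x̄)² = Σfm² − (Σfm)²/n = 232560.25 − 4471.5²/89 = 7905.0562
Sample variance = 7905.0562 / 88 = 89.8302

89.83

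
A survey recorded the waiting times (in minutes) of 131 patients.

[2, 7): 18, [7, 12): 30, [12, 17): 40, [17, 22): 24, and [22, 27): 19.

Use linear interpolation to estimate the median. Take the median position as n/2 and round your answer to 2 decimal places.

Cumulative frequencies: 18, 48, 88, 112, 131
n = 131; position = n/2 = 65.5.
This falls in the class [12, 17): L = 12, F = 48, f = 40, h = 5.
Median ≈ 12 + ((65.5 − 48) / 40) × 5 = 14.1875

14.19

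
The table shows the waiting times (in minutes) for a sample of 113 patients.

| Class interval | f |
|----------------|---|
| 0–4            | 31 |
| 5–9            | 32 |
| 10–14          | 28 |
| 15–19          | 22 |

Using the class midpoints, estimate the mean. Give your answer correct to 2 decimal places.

Midpoints: 2, 7, 12, 17
Σfm = 31×2 + 32×7 + 28×12 + 22×17 = 996
n = Σf = 113
Mean = 996 / 113 = 8.8142

8.81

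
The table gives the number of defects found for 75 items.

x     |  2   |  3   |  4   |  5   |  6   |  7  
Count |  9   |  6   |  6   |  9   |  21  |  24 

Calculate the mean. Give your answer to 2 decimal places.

Values: 2, 3, 4, 5, 6, 7
Σfx = 9×2 + 6×3 + 6×4 + 9×5 + 21×6 + 24×7 = 399
n = Σf = 75
Mean = 399 / 75 = 5.3200

5.32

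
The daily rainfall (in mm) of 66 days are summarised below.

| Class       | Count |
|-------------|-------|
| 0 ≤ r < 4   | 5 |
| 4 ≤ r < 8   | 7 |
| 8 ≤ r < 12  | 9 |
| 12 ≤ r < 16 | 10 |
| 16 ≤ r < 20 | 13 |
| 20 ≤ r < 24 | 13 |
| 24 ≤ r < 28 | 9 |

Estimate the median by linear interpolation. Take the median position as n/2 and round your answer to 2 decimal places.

16.62

Cumulative frequencies: 5, 12, 21, 31, 44, 57, 66
n = 66; position = n/2 = 33.
This falls in the class 16 ≤ r < 20: L = 16, F = 31, f = 13, h = 4.
Median ≈ 16 + ((33 − 31) / 13) × 4 = 16.6154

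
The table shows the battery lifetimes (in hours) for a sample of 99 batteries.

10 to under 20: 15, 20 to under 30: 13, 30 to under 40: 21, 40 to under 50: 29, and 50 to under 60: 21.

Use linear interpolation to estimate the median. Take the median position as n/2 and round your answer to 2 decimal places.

40.17

Cumulative frequencies: 15, 28, 49, 78, 99
n = 99; position = n/2 = 49.5.
This falls in the class 40 to under 50: L = 40, F = 49, f = 29, h = 10.
Median ≈ 40 + ((49.5 − 49) / 29) × 10 = 40.1724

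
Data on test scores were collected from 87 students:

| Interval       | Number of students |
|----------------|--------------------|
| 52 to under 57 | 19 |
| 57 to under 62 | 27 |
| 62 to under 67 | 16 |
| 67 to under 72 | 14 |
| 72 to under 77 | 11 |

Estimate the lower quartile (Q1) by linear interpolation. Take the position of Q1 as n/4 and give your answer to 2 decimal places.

Cumulative frequencies: 19, 46, 62, 76, 87
n = 87; position = n/4 = 21.75.
This falls in the class 57 to under 62: L = 57, F = 19, f = 27, h = 5.
Lower quartile ≈ 57 + ((21.75 − 19) / 27) × 5 = 57.5093

57.51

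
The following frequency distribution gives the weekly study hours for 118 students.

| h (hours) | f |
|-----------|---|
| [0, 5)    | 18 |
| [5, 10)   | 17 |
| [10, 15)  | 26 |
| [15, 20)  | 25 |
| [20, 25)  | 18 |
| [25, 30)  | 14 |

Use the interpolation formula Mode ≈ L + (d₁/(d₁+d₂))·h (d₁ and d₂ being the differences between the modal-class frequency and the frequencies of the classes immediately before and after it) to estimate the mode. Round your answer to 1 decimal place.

14.5

Modal class: [10, 15) (highest frequency 26).
d₁ = 26 − 17 = 9, d₂ = 26 − 25 = 1
Mode ≈ 10 + (9/(9+1)) × 5 = 10 + 4.5000 = 14.5000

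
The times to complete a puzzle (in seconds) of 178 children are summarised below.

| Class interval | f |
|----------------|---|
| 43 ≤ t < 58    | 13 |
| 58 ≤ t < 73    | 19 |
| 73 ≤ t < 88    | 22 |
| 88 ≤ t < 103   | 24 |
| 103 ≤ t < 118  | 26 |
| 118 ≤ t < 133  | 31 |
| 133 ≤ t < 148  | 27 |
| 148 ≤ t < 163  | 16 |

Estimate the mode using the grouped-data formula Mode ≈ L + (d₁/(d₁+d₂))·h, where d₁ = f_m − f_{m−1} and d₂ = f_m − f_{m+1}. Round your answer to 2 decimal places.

126.33

Modal class: 118 ≤ t < 133 (highest frequency 31).
d₁ = 31 − 26 = 5, d₂ = 31 − 27 = 4
Mode ≈ 118 + (5/(5+4)) × 15 = 118 + 8.3333 = 126.3333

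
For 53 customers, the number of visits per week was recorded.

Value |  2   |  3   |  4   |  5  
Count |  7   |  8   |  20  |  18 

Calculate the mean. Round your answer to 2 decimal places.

Values: 2, 3, 4, 5
Σfx = 7×2 + 8×3 + 20×4 + 18×5 = 208
n = Σf = 53
Mean = 208 / 53 = 3.9245

3.92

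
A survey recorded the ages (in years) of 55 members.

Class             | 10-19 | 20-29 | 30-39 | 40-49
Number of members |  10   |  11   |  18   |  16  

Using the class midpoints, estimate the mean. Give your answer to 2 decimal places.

Midpoints: 14.5, 24.5, 34.5, 44.5
Σfm = 10×14.5 + 11×24.5 + 18×34.5 + 16×44.5 = 1747.5
n = Σf = 55
Mean = 1747.5 / 55 = 31.7727

31.77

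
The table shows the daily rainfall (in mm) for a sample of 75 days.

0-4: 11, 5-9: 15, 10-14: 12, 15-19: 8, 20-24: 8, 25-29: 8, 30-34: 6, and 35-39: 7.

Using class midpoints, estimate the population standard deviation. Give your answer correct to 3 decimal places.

11.205

Midpoints: 2, 7, 12, 17, 22, 27, 32, 37
n = 75, Σfm = 1250, mean = 16.6667
Σfm² = 30250
Σf(m − x̄)² = Σfm² − (Σfm)²/n = 30250 − 1250²/75 = 9416.6667
Population variance = 9416.6667 / 75 = 125.5556
Standard deviation = √125.5556 = 11.2052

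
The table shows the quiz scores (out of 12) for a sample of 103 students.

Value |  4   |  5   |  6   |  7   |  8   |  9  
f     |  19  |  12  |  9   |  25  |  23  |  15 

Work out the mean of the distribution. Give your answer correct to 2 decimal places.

Values: 4, 5, 6, 7, 8, 9
Σfx = 19×4 + 12×5 + 9×6 + 25×7 + 23×8 + 15×9 = 684
n = Σf = 103
Mean = 684 / 103 = 6.6408

6.64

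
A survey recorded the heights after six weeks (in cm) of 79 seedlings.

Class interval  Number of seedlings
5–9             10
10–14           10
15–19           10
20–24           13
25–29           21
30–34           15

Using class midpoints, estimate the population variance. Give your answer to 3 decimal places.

69.612

Midpoints: 7, 12, 17, 22, 27, 32
n = 79, Σfm = 1693, mean = 21.4304
Σfm² = 41781
Σf(m − x̄)² = Σfm² − (Σfm)²/n = 41781 − 1693²/79 = 5499.3671
Population variance = 5499.3671 / 79 = 69.6122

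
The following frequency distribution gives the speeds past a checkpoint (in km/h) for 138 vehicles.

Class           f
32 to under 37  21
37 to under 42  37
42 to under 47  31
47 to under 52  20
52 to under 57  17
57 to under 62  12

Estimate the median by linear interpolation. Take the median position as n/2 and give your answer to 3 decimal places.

Cumulative frequencies: 21, 58, 89, 109, 126, 138
n = 138; position = n/2 = 69.
This falls in the class 42 to under 47: L = 42, F = 58, f = 31, h = 5.
Median ≈ 42 + ((69 − 58) / 31) × 5 = 43.7742

43.774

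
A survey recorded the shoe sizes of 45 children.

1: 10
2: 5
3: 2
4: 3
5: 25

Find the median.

5

Cumulative frequencies: 10, 15, 17, 20, 45
n = 45, so the median is the value in position (n+1)/2 = 23.
Position 23 falls at value 5.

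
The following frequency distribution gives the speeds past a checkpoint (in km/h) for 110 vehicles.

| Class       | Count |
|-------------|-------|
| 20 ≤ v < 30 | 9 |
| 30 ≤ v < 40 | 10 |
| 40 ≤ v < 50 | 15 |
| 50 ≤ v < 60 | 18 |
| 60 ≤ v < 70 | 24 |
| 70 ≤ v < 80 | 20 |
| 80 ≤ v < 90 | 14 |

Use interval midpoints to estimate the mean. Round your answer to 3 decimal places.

Midpoints: 25, 35, 45, 55, 65, 75, 85
Σfm = 9×25 + 10×35 + 15×45 + 18×55 + 24×65 + 20×75 + 14×85 = 6490
n = Σf = 110
Mean = 6490 / 110 = 59.0000

59.000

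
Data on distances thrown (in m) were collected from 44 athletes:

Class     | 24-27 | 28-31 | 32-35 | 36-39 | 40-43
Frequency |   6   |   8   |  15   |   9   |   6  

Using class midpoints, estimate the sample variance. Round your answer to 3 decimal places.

Midpoints: 25.5, 29.5, 33.5, 37.5, 41.5
n = 44, Σfm = 1478, mean = 33.5909
Σfm² = 50687
Σf(m − x̄)² = Σfm² − (Σfm)²/n = 50687 − 1478²/44 = 1039.6364
Sample variance = 1039.6364 / 43 = 24.1776

24.178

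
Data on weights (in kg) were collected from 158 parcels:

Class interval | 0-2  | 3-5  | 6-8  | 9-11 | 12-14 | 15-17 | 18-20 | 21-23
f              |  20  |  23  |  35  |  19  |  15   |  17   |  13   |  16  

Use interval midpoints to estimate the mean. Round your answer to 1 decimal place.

10.2

Midpoints: 1, 4, 7, 10, 13, 16, 19, 22
Σfm = 20×1 + 23×4 + 35×7 + 19×10 + 15×13 + 17×16 + 13×19 + 16×22 = 1613
n = Σf = 158
Mean = 1613 / 158 = 10.2089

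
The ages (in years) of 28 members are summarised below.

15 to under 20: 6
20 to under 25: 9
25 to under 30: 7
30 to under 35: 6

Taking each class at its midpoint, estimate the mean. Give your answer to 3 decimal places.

Midpoints: 17.5, 22.5, 27.5, 32.5
Σfm = 6×17.5 + 9×22.5 + 7×27.5 + 6×32.5 = 695
n = Σf = 28
Mean = 695 / 28 = 24.8214

24.821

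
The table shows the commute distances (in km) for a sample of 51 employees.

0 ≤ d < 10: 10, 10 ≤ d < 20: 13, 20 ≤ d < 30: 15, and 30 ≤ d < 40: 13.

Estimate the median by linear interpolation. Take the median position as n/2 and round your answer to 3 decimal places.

21.667

Cumulative frequencies: 10, 23, 38, 51
n = 51; position = n/2 = 25.5.
This falls in the class 20 ≤ d < 30: L = 20, F = 23, f = 15, h = 10.
Median ≈ 20 + ((25.5 − 23) / 15) × 10 = 21.6667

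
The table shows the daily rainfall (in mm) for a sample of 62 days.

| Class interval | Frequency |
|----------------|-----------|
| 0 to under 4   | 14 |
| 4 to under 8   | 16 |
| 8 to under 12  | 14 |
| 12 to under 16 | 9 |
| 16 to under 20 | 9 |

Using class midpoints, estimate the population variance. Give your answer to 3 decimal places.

Midpoints: 2, 6, 10, 14, 18
n = 62, Σfm = 552, mean = 8.9032
Σfm² = 6712
Σf(m − x̄)² = Σfm² − (Σfm)²/n = 6712 − 552²/62 = 1797.4194
Population variance = 1797.4194 / 62 = 28.9906

28.991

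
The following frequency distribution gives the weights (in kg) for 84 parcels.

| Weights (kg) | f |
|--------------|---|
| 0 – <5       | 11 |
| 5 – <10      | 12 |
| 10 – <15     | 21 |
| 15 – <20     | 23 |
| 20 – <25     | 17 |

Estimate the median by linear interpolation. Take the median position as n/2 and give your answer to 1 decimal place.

Cumulative frequencies: 11, 23, 44, 67, 84
n = 84; position = n/2 = 42.
This falls in the class 10 – <15: L = 10, F = 23, f = 21, h = 5.
Median ≈ 10 + ((42 − 23) / 21) × 5 = 14.5238

14.5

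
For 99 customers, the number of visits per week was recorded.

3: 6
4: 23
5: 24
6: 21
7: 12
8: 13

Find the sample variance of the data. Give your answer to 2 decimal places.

Values: 3, 4, 5, 6, 7, 8
n = 99, Σfx = 544, mean = 5.4949
Σfx² = 3198
Σf(x − x̄)² = Σfx² − (Σfx)²/n = 3198 − 544²/99 = 208.7475
Sample variance = 208.7475 / 98 = 2.1301

2.13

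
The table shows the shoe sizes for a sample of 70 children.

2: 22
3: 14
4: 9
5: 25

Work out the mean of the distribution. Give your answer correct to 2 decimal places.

3.53

Values: 2, 3, 4, 5
Σfx = 22×2 + 14×3 + 9×4 + 25×5 = 247
n = Σf = 70
Mean = 247 / 70 = 3.5286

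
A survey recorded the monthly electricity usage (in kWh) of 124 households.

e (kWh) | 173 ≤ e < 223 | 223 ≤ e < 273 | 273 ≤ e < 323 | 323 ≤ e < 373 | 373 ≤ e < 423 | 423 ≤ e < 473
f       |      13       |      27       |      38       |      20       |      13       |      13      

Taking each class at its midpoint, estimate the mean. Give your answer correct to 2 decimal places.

Midpoints: 198, 248, 298, 348, 398, 448
Σfm = 13×198 + 27×248 + 38×298 + 20×348 + 13×398 + 13×448 = 38552
n = Σf = 124
Mean = 38552 / 124 = 310.9032

310.90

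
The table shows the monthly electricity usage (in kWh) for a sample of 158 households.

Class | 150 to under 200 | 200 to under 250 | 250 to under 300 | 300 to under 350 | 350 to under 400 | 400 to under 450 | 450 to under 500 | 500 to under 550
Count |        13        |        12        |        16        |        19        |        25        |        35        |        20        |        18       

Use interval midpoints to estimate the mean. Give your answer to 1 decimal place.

371.8

Midpoints: 175, 225, 275, 325, 375, 425, 475, 525
Σfm = 13×175 + 12×225 + 16×275 + 19×325 + 25×375 + 35×425 + 20×475 + 18×525 = 58750
n = Σf = 158
Mean = 58750 / 158 = 371.8354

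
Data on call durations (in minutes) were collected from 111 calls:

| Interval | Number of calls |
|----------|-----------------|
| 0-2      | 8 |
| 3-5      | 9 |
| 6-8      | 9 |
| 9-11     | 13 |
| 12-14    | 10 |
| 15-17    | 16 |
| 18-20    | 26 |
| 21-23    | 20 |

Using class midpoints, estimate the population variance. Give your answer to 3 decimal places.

44.188

Midpoints: 1, 4, 7, 10, 13, 16, 19, 22
n = 111, Σfm = 1557, mean = 14.0270
Σfm² = 26745
Σf(m − x̄)² = Σfm² − (Σfm)²/n = 26745 − 1557²/111 = 4904.9189
Population variance = 4904.9189 / 111 = 44.1885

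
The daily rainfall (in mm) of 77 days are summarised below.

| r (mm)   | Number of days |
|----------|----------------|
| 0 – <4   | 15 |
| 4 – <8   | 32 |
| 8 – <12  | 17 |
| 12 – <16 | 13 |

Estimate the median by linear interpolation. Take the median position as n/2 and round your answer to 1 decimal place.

Cumulative frequencies: 15, 47, 64, 77
n = 77; position = n/2 = 38.5.
This falls in the class 4 – <8: L = 4, F = 15, f = 32, h = 4.
Median ≈ 4 + ((38.5 − 15) / 32) × 4 = 6.9375

6.9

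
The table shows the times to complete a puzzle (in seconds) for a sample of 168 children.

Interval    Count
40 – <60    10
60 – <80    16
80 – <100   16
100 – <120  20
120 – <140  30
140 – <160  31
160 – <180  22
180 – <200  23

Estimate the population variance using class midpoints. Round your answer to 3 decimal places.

1699.773

Midpoints: 50, 70, 90, 110, 130, 150, 170, 190
n = 168, Σfm = 21920, mean = 130.4762
Σfm² = 3145600
Σf(m − x̄)² = Σfm² − (Σfm)²/n = 3145600 − 21920²/168 = 285561.9048
Population variance = 285561.9048 / 168 = 1699.7732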